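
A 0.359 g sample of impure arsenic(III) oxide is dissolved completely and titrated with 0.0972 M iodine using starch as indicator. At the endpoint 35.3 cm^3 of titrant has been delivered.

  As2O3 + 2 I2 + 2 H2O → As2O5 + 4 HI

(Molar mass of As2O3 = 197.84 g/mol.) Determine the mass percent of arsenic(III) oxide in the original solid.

n(I2) = 0.0353 L × 0.0972 mol/L = 3.43 × 10^-3 mol
From the 1:2 ratio, n(As2O3) = 1/2 × 3.43 × 10^-3 = 1.72 × 10^-3 mol
mass of As2O3 = 1.72 × 10^-3 × 197.84 g/mol = 0.339 g
% As2O3 = 0.339 / 0.359 × 100 = 94.5 %

94.5 %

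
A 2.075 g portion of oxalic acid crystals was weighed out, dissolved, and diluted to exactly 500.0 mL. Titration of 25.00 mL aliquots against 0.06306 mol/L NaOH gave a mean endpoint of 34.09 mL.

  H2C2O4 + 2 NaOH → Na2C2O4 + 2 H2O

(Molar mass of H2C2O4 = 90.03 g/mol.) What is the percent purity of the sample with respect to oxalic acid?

n(NaOH) per titration = 0.03409 × 0.06306 = 2.150 × 10^-3 mol
From the 1:2 ratio, n(H2C2O4) in each aliquot = 1/2 × 2.150 × 10^-3 = 1.075 × 10^-3 mol
n(H2C2O4) in the whole flask = 1.075 × 10^-3 × 500.0/25.00 = 0.02150 mol
mass of H2C2O4 = 0.02150 × 90.03 = 1.935 g
% H2C2O4 = 1.935 / 2.075 × 100 = 93.27 %

93.27 %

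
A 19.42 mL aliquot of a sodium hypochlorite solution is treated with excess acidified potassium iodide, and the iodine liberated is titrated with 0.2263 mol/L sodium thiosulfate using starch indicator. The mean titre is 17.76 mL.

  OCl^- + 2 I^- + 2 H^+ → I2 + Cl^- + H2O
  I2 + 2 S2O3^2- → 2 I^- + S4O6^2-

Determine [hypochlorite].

n(S2O3^2-) = 0.01776 × 0.2263 = 4.019 × 10^-3 mol
n(I2) = n(S2O3^2-)/2 = 2.010 × 10^-3 mol
n(OCl^-) in the aliquot = 2.010 × 10^-3 mol (1:1 ratio)
[OCl^-] = 2.010 × 10^-3 / 0.01942 = 0.1035 mol/L

0.1035 mol/L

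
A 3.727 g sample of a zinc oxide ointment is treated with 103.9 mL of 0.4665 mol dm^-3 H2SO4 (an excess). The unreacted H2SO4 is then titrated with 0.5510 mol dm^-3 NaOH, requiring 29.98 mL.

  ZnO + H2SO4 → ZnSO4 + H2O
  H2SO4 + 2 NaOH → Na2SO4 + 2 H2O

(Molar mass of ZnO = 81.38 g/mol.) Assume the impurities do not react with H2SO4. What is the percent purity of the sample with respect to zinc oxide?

n(H2SO4) added = 0.1039 × 0.4665 = 0.04847 mol
n(NaOH) used in back-titration = 0.02998 × 0.5510 = 0.01652 mol
From the 1:2 ratio, n(H2SO4) left over = 1/2 × 0.01652 = 8.259 × 10^-3 mol
n(H2SO4) consumed by analyte = 0.04847 − 8.259 × 10^-3 = 0.04021 mol
n(ZnO) = 0.04021 mol (1:1 ratio)
mass of ZnO = 0.04021 × 81.38 = 3.272 g
% ZnO = 3.272 / 3.727 × 100 = 87.80 %

87.80 %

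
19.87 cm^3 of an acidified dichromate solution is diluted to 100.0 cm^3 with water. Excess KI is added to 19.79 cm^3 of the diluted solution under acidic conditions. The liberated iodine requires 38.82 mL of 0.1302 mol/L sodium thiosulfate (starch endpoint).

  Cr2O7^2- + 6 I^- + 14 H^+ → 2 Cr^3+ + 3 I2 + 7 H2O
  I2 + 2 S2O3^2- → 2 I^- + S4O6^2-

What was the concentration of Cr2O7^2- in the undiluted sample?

0.2142 mol/L

n(S2O3^2-) = 0.03882 × 0.1302 = 5.054 × 10^-3 mol
n(I2) = n(S2O3^2-)/2 = 2.527 × 10^-3 mol
From the 1:3 ratio, n(Cr2O7^2-) in the aliquot = 1/3 × 2.527 × 10^-3 = 8.424 × 10^-4 mol
[Cr2O7^2-]_dilute = 8.424 × 10^-4 / 0.01979 = 0.04257 mol/L
[Cr2O7^2-]_original = 0.04257 × 100.0/19.87 = 0.2142 mol/L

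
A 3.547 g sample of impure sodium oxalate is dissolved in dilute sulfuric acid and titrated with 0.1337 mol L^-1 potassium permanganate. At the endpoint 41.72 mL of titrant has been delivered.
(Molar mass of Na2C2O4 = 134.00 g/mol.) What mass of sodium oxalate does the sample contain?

2 MnO4^- + 5 C2O4^2- + 16 H^+ → 2 Mn^2+ + 10 CO2 + 8 H2O
n(KMnO4) = 0.04172 L × 0.1337 mol/L = 5.578 × 10^-3 mol
From the 5:2 ratio, n(Na2C2O4) = 5/2 × 5.578 × 10^-3 = 0.01394 mol
mass of Na2C2O4 = 0.01394 × 134.00 g/mol = 1.869 g

1.869 g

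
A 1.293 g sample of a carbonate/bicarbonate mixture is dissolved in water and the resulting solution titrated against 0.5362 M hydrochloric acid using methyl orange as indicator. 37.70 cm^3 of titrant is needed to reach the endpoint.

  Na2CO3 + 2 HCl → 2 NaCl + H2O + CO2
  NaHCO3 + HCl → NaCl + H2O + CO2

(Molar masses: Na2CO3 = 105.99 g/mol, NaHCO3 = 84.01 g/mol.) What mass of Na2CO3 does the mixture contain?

n(HCl) = 0.03770 × 0.5362 = 0.02021 mol
Let x = n(Na2CO3), y = n(NaHCO3).
Titrant: 2x + 1y = 0.02021;  mass: 105.99x + 84.01y = 1.293
Solving, x = 6.533 × 10^-3 mol, y = 7.149 × 10^-3 mol
mass of Na2CO3 = 6.533 × 10^-3 × 105.99 = 0.6924 g

0.6924 g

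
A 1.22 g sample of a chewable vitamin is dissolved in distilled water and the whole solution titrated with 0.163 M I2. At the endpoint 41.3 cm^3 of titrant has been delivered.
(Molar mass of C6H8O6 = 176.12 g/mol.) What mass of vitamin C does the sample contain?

1.19 g

C6H8O6 + I2 → C6H6O6 + 2 HI
n(I2) = 0.0413 L × 0.163 mol/L = 6.73 × 10^-3 mol
n(C6H8O6) = 6.73 × 10^-3 mol (1:1 ratio)
mass of C6H8O6 = 6.73 × 10^-3 × 176.12 g/mol = 1.19 g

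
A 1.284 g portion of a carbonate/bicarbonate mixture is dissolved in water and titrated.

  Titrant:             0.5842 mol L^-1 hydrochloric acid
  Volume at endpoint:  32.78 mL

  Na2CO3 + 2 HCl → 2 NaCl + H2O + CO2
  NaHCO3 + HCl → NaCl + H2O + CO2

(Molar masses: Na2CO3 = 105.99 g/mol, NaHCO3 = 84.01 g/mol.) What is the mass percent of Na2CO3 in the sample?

43.22 %

n(HCl) = 0.03278 × 0.5842 = 0.01915 mol
Let x = n(Na2CO3), y = n(NaHCO3).
Titrant: 2x + 1y = 0.01915;  mass: 105.99x + 84.01y = 1.284
Solving, x = 5.236 × 10^-3 mol, y = 8.678 × 10^-3 mol
mass of Na2CO3 = 5.236 × 10^-3 × 105.99 = 0.5550 g
% Na2CO3 = 0.5550 / 1.284 × 100 = 43.22 %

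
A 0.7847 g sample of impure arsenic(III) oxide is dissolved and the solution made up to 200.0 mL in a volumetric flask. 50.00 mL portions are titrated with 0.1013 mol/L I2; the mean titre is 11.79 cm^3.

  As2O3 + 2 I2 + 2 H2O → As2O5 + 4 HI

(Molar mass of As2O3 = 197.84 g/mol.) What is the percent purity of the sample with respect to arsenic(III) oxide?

n(I2) per titration = 0.01179 × 0.1013 = 1.194 × 10^-3 mol
From the 1:2 ratio, n(As2O3) in each aliquot = 1/2 × 1.194 × 10^-3 = 5.972 × 10^-4 mol
n(As2O3) in the whole flask = 5.972 × 10^-4 × 200.0/50.00 = 2.389 × 10^-3 mol
mass of As2O3 = 2.389 × 10^-3 × 197.84 = 0.4726 g
% As2O3 = 0.4726 / 0.7847 × 100 = 60.22 %

60.22 %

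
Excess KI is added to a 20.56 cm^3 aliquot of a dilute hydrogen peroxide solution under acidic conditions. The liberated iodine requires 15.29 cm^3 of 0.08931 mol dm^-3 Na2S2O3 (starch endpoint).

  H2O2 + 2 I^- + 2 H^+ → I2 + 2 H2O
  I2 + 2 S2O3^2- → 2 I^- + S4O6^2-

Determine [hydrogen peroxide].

0.03321 mol/L

n(S2O3^2-) = 0.01529 × 0.08931 = 1.366 × 10^-3 mol
n(I2) = n(S2O3^2-)/2 = 6.828 × 10^-4 mol
n(H2O2) in the aliquot = 6.828 × 10^-4 mol (1:1 ratio)
[H2O2] = 6.828 × 10^-4 / 0.02056 = 0.03321 mol/L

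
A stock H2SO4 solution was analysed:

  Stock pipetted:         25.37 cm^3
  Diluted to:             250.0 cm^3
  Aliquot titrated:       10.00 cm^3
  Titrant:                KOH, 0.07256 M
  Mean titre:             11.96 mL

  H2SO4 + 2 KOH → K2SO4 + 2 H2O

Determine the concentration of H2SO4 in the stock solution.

0.4276 M

n(KOH) = 0.01196 × 0.07256 = 8.678 × 10^-4 mol
From the 1:2 ratio, n(H2SO4) in the aliquot = 1/2 × 8.678 × 10^-4 = 4.339 × 10^-4 mol
[H2SO4]_dilute = 4.339 × 10^-4 / 0.01000 = 0.04339 mol/L
Dilution factor = 250.0 / 25.37 = 9.854
[H2SO4]_stock = 0.04339 × 9.854 = 0.4276 mol/L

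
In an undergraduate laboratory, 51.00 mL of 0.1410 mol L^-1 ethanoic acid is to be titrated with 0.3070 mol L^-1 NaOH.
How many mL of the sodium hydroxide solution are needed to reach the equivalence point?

CH3COOH + NaOH → CH3COONa + H2O
n(CH3COOH) = 0.05100 L × 0.1410 mol/L = 7.191 × 10^-3 mol
n(NaOH) = 7.191 × 10^-3 mol (1:1 stoichiometry)
V(NaOH) = 7.191 × 10^-3 mol / 0.3070 mol/L = 0.02342 L = 23.42 mL

23.42 mL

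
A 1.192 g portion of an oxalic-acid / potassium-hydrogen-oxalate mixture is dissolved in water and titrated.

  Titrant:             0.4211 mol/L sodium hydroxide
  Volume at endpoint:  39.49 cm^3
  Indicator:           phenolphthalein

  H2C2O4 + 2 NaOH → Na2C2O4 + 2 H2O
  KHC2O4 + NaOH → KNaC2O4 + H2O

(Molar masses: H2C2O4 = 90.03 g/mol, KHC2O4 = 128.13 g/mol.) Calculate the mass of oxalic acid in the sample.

0.5084 g

n(NaOH) = 0.03949 × 0.4211 = 0.01663 mol
Let x = n(H2C2O4), y = n(KHC2O4).
Titrant: 2x + 1y = 0.01663;  mass: 90.03x + 128.13y = 1.192
Solving, x = 5.647 × 10^-3 mol, y = 5.335 × 10^-3 mol
mass of H2C2O4 = 5.647 × 10^-3 × 90.03 = 0.5084 g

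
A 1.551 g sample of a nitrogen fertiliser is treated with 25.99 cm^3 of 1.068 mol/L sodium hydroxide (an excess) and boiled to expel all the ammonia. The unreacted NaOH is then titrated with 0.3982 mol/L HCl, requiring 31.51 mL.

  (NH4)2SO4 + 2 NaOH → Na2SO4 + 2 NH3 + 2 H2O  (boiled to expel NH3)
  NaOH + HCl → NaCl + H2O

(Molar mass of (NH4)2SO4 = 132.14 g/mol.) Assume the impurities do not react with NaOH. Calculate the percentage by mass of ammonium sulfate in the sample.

n(NaOH) added = 0.02599 × 1.068 = 0.02776 mol
n(HCl) used in back-titration = 0.03151 × 0.3982 = 0.01255 mol
n(NaOH) left over = 0.01255 mol (1:1 ratio)
n(NaOH) consumed by analyte = 0.02776 − 0.01255 = 0.01521 mol
From the 1:2 ratio, n((NH4)2SO4) = 1/2 × 0.01521 = 7.605 × 10^-3 mol
mass of (NH4)2SO4 = 7.605 × 10^-3 × 132.14 = 1.005 g
% (NH4)2SO4 = 1.005 / 1.551 × 100 = 64.79 %

64.79 %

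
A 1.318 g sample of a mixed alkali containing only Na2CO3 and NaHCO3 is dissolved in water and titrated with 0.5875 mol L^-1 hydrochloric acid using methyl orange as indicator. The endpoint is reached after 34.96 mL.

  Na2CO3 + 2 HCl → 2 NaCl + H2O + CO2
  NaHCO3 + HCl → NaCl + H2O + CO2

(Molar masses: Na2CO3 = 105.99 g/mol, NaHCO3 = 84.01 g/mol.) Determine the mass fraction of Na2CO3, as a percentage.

n(HCl) = 0.03496 × 0.5875 = 0.02054 mol
Let x = n(Na2CO3), y = n(NaHCO3).
Titrant: 2x + 1y = 0.02054;  mass: 105.99x + 84.01y = 1.318
Solving, x = 6.569 × 10^-3 mol, y = 7.401 × 10^-3 mol
mass of Na2CO3 = 6.569 × 10^-3 × 105.99 = 0.6963 g
% Na2CO3 = 0.6963 / 1.318 × 100 = 52.83 %

52.83 %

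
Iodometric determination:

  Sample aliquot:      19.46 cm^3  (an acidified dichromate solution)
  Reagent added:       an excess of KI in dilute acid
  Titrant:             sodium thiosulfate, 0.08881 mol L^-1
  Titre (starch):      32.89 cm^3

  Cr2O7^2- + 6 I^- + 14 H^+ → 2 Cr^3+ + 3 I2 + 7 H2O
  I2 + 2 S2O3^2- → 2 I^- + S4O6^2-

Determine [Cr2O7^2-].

0.02502 mol/L

n(S2O3^2-) = 0.03289 × 0.08881 = 2.921 × 10^-3 mol
n(I2) = n(S2O3^2-)/2 = 1.460 × 10^-3 mol
From the 1:3 ratio, n(Cr2O7^2-) in the aliquot = 1/3 × 1.460 × 10^-3 = 4.868 × 10^-4 mol
[Cr2O7^2-] = 4.868 × 10^-4 / 0.01946 = 0.02502 mol/L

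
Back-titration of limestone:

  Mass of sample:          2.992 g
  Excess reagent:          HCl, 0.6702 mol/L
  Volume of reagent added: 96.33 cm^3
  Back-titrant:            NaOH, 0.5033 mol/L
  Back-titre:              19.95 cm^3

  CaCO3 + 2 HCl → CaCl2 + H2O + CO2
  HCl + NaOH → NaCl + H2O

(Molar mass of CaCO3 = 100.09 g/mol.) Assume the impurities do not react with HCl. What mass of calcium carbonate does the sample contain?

n(HCl) added = 0.09633 × 0.6702 = 0.06456 mol
n(NaOH) used in back-titration = 0.01995 × 0.5033 = 0.01004 mol
n(HCl) left over = 0.01004 mol (1:1 ratio)
n(HCl) consumed by analyte = 0.06456 − 0.01004 = 0.05452 mol
From the 1:2 ratio, n(CaCO3) = 1/2 × 0.05452 = 0.02726 mol
mass of CaCO3 = 0.02726 × 100.09 = 2.728 g

2.728 g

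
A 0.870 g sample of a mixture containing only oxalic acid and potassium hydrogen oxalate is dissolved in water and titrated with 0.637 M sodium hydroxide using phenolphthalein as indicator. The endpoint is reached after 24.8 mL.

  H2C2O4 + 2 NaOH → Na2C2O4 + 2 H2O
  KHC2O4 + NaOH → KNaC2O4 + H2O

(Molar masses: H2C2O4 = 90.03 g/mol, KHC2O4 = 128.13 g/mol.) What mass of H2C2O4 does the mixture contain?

n(NaOH) = 0.0248 × 0.637 = 0.0158 mol
Let x = n(H2C2O4), y = n(KHC2O4).
Titrant: 2x + 1y = 0.0158;  mass: 90.03x + 128.13y = 0.870
Solving, x = 6.94 × 10^-3 mol, y = 1.91 × 10^-3 mol
mass of H2C2O4 = 6.94 × 10^-3 × 90.03 = 0.625 g

0.625 g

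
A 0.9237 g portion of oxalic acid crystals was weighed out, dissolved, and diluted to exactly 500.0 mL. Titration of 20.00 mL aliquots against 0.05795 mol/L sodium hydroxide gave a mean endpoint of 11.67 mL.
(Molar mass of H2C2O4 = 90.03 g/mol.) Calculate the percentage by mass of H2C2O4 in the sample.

82.39 %

H2C2O4 + 2 NaOH → Na2C2O4 + 2 H2O
n(NaOH) per titration = 0.01167 × 0.05795 = 6.763 × 10^-4 mol
From the 1:2 ratio, n(H2C2O4) in each aliquot = 1/2 × 6.763 × 10^-4 = 3.381 × 10^-4 mol
n(H2C2O4) in the whole flask = 3.381 × 10^-4 × 500.0/20.00 = 8.453 × 10^-3 mol
mass of H2C2O4 = 8.453 × 10^-3 × 90.03 = 0.7611 g
% H2C2O4 = 0.7611 / 0.9237 × 100 = 82.39 %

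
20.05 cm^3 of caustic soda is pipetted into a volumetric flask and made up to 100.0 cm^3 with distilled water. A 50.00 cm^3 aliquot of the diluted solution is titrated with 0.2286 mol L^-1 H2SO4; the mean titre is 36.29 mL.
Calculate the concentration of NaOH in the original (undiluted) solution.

2 NaOH + H2SO4 → Na2SO4 + 2 H2O
n(H2SO4) = 0.03629 × 0.2286 = 8.296 × 10^-3 mol
From the 2:1 ratio, n(NaOH) in the aliquot = 2/1 × 8.296 × 10^-3 = 0.01659 mol
[NaOH]_dilute = 0.01659 / 0.05000 = 0.3318 mol/L
Dilution factor = 100.0 / 20.05 = 4.988
[NaOH]_stock = 0.3318 × 4.988 = 1.655 mol/L

1.655 mol/L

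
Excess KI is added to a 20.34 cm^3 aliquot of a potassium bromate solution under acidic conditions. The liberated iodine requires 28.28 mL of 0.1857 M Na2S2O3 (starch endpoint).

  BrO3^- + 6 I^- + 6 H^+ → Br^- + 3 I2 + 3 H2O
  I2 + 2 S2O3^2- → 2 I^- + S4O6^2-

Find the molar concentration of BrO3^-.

0.04303 M

n(S2O3^2-) = 0.02828 × 0.1857 = 5.252 × 10^-3 mol
n(I2) = n(S2O3^2-)/2 = 2.626 × 10^-3 mol
From the 1:3 ratio, n(BrO3^-) in the aliquot = 1/3 × 2.626 × 10^-3 = 8.753 × 10^-4 mol
[BrO3^-] = 8.753 × 10^-4 / 0.02034 = 0.04303 mol/L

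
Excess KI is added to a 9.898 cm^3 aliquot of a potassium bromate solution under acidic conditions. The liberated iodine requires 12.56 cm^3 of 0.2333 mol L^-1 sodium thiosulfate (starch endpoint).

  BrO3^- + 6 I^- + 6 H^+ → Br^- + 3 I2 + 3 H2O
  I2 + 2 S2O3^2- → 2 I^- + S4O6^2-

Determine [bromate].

n(S2O3^2-) = 0.01256 × 0.2333 = 2.930 × 10^-3 mol
n(I2) = n(S2O3^2-)/2 = 1.465 × 10^-3 mol
From the 1:3 ratio, n(BrO3^-) in the aliquot = 1/3 × 1.465 × 10^-3 = 4.884 × 10^-4 mol
[BrO3^-] = 4.884 × 10^-4 / 0.009898 = 0.04934 mol/L

0.04934 mol/L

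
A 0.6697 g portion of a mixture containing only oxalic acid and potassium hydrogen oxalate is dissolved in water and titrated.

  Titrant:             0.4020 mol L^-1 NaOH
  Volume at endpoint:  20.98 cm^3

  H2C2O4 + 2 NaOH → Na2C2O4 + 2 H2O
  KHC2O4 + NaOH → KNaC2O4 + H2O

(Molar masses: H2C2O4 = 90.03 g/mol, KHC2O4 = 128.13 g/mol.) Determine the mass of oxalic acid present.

0.2226 g

n(NaOH) = 0.02098 × 0.4020 = 8.434 × 10^-3 mol
Let x = n(H2C2O4), y = n(KHC2O4).
Titrant: 2x + 1y = 8.434 × 10^-3;  mass: 90.03x + 128.13y = 0.6697
Solving, x = 2.472 × 10^-3 mol, y = 3.490 × 10^-3 mol
mass of H2C2O4 = 2.472 × 10^-3 × 90.03 = 0.2226 g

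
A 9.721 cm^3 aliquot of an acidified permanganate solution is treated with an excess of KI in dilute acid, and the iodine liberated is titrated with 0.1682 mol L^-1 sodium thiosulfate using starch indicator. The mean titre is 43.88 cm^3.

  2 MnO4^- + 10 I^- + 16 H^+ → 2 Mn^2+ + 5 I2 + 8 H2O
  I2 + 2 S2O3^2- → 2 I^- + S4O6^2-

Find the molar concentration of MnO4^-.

0.1518 mol/L

n(S2O3^2-) = 0.04388 × 0.1682 = 7.381 × 10^-3 mol
n(I2) = n(S2O3^2-)/2 = 3.690 × 10^-3 mol
From the 2:5 ratio, n(MnO4^-) in the aliquot = 2/5 × 3.690 × 10^-3 = 1.476 × 10^-3 mol
[MnO4^-] = 1.476 × 10^-3 / 0.009721 = 0.1518 mol/L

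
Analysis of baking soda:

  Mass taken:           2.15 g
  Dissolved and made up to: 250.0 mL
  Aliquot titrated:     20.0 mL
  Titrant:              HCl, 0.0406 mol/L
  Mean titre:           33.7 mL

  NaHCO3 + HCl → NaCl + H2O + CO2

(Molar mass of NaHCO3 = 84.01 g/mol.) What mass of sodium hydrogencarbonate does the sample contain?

n(HCl) per titration = 0.0337 × 0.0406 = 1.37 × 10^-3 mol
n(NaHCO3) in each aliquot = 1.37 × 10^-3 mol (1:1 ratio)
n(NaHCO3) in the whole flask = 1.37 × 10^-3 × 250.0/20.0 = 0.0171 mol
mass of NaHCO3 = 0.0171 × 84.01 = 1.44 g

1.44 g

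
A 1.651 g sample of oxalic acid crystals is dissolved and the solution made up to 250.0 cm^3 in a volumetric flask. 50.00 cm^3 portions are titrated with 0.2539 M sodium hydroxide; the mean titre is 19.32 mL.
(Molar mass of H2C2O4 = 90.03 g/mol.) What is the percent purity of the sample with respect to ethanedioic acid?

66.87 %

H2C2O4 + 2 NaOH → Na2C2O4 + 2 H2O
n(NaOH) per titration = 0.01932 × 0.2539 = 4.905 × 10^-3 mol
From the 1:2 ratio, n(H2C2O4) in each aliquot = 1/2 × 4.905 × 10^-3 = 2.453 × 10^-3 mol
n(H2C2O4) in the whole flask = 2.453 × 10^-3 × 250.0/50.00 = 0.01226 mol
mass of H2C2O4 = 0.01226 × 90.03 = 1.104 g
% H2C2O4 = 1.104 / 1.651 × 100 = 66.87 %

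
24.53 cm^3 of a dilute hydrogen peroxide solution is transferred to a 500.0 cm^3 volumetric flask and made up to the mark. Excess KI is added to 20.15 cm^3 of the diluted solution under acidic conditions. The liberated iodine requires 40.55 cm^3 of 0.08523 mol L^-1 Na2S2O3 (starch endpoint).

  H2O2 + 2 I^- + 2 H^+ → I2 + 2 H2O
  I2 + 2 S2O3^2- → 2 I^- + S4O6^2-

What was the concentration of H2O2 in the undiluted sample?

1.748 mol/L

n(S2O3^2-) = 0.04055 × 0.08523 = 3.456 × 10^-3 mol
n(I2) = n(S2O3^2-)/2 = 1.728 × 10^-3 mol
n(H2O2) in the aliquot = 1.728 × 10^-3 mol (1:1 ratio)
[H2O2]_dilute = 1.728 × 10^-3 / 0.02015 = 0.08576 mol/L
[H2O2]_original = 0.08576 × 500.0/24.53 = 1.748 mol/L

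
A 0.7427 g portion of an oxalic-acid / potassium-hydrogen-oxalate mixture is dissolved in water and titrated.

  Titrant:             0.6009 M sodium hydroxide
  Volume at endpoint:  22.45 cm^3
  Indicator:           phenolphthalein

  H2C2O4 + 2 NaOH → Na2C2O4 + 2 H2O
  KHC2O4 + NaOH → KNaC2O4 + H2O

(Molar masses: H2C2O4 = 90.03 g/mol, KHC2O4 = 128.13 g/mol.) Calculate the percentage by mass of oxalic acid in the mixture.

71.89 %

n(NaOH) = 0.02245 × 0.6009 = 0.01349 mol
Let x = n(H2C2O4), y = n(KHC2O4).
Titrant: 2x + 1y = 0.01349;  mass: 90.03x + 128.13y = 0.7427
Solving, x = 5.930 × 10^-3 mol, y = 1.630 × 10^-3 mol
mass of H2C2O4 = 5.930 × 10^-3 × 90.03 = 0.5339 g
% H2C2O4 = 0.5339 / 0.7427 × 100 = 71.89 %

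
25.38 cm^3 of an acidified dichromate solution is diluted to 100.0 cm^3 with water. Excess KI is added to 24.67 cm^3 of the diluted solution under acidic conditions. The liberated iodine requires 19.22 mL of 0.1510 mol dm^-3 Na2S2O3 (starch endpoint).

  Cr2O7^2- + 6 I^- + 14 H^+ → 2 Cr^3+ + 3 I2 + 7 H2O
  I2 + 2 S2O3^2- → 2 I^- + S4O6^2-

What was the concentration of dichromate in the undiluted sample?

n(S2O3^2-) = 0.01922 × 0.1510 = 2.902 × 10^-3 mol
n(I2) = n(S2O3^2-)/2 = 1.451 × 10^-3 mol
From the 1:3 ratio, n(Cr2O7^2-) in the aliquot = 1/3 × 1.451 × 10^-3 = 4.837 × 10^-4 mol
[Cr2O7^2-]_dilute = 4.837 × 10^-4 / 0.02467 = 0.01961 mol/L
[Cr2O7^2-]_original = 0.01961 × 100.0/25.38 = 0.07725 mol/L

0.07725 mol/L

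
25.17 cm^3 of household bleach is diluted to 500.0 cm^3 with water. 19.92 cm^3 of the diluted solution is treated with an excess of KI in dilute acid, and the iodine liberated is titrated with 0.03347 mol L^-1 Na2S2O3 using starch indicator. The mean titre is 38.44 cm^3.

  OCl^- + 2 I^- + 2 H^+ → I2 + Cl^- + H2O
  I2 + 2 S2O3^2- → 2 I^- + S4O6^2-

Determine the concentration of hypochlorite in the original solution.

0.6415 mol/L

n(S2O3^2-) = 0.03844 × 0.03347 = 1.287 × 10^-3 mol
n(I2) = n(S2O3^2-)/2 = 6.433 × 10^-4 mol
n(OCl^-) in the aliquot = 6.433 × 10^-4 mol (1:1 ratio)
[OCl^-]_dilute = 6.433 × 10^-4 / 0.01992 = 0.03229 mol/L
[OCl^-]_original = 0.03229 × 500.0/25.17 = 0.6415 mol/L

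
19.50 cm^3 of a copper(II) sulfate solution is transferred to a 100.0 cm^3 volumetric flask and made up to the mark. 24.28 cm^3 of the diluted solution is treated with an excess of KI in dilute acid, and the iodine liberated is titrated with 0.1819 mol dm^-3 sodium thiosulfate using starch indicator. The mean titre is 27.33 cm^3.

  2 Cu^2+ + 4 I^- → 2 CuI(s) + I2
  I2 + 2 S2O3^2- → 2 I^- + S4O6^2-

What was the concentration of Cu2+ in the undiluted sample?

1.050 mol/L

n(S2O3^2-) = 0.02733 × 0.1819 = 4.971 × 10^-3 mol
n(I2) = n(S2O3^2-)/2 = 2.486 × 10^-3 mol
From the 2:1 ratio, n(Cu2+) in the aliquot = 2/1 × 2.486 × 10^-3 = 4.971 × 10^-3 mol
[Cu2+]_dilute = 4.971 × 10^-3 / 0.02428 = 0.2047 mol/L
[Cu2+]_original = 0.2047 × 100.0/19.50 = 1.050 mol/L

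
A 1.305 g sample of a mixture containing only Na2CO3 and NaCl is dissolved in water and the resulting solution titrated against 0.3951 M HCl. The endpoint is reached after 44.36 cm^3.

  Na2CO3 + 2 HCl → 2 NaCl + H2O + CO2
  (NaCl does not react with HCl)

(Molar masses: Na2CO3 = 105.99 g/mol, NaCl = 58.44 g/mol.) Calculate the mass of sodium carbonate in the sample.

n(HCl) = 0.04436 × 0.3951 = 0.01753 mol
Let x = n(Na2CO3), y = n(NaCl).
Titrant: 2x = 0.01753;  mass: 105.99x + 58.44y = 1.305
Solving, x = 8.763 × 10^-3 mol, y = 6.437 × 10^-3 mol
mass of Na2CO3 = 8.763 × 10^-3 × 105.99 = 0.9288 g

0.9288 g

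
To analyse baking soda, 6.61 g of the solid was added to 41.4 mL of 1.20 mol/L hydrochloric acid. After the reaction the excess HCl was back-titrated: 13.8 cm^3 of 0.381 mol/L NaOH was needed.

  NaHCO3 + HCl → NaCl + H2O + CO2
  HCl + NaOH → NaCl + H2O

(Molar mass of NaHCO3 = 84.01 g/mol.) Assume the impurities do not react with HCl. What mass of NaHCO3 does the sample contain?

n(HCl) added = 0.0414 × 1.20 = 0.0497 mol
n(NaOH) used in back-titration = 0.0138 × 0.381 = 5.26 × 10^-3 mol
n(HCl) left over = 5.26 × 10^-3 mol (1:1 ratio)
n(HCl) consumed by analyte = 0.0497 − 5.26 × 10^-3 = 0.0444 mol
n(NaHCO3) = 0.0444 mol (1:1 ratio)
mass of NaHCO3 = 0.0444 × 84.01 = 3.73 g

3.73 g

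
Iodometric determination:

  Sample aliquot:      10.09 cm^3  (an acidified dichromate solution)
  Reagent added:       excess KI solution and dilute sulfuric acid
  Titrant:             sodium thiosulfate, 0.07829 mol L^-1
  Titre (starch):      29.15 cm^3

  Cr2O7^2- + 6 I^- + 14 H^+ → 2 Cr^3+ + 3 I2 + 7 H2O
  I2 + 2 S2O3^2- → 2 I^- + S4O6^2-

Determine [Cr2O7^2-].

n(S2O3^2-) = 0.02915 × 0.07829 = 2.282 × 10^-3 mol
n(I2) = n(S2O3^2-)/2 = 1.141 × 10^-3 mol
From the 1:3 ratio, n(Cr2O7^2-) in the aliquot = 1/3 × 1.141 × 10^-3 = 3.804 × 10^-4 mol
[Cr2O7^2-] = 3.804 × 10^-4 / 0.01009 = 0.03770 mol/L

0.03770 mol/L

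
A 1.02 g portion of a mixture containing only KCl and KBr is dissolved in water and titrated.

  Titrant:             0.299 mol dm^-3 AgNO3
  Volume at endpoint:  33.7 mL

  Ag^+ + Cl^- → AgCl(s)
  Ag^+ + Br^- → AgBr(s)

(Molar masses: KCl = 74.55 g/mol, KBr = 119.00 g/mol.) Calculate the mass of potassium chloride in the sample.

0.300 g

n(AgNO3) = 0.0337 × 0.299 = 0.0101 mol
Let x = n(KCl), y = n(KBr).
Titrant: 1x + 1y = 0.0101;  mass: 74.55x + 119.00y = 1.02
Solving, x = 4.03 × 10^-3 mol, y = 6.05 × 10^-3 mol
mass of KCl = 4.03 × 10^-3 × 74.55 = 0.300 g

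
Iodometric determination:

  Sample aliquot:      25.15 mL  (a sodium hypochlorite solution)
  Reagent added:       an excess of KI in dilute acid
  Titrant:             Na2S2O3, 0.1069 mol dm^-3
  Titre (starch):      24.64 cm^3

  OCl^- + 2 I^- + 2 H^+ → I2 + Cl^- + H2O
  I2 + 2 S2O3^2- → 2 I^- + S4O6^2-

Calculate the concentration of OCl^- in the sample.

n(S2O3^2-) = 0.02464 × 0.1069 = 2.634 × 10^-3 mol
n(I2) = n(S2O3^2-)/2 = 1.317 × 10^-3 mol
n(OCl^-) in the aliquot = 1.317 × 10^-3 mol (1:1 ratio)
[OCl^-] = 1.317 × 10^-3 / 0.02515 = 0.05237 mol/L

0.05237 mol/L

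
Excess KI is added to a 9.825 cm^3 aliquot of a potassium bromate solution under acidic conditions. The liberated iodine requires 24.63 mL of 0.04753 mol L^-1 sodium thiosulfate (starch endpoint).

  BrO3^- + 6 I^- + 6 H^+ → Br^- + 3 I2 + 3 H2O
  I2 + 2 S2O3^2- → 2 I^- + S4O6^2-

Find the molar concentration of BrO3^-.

0.01986 mol/L

n(S2O3^2-) = 0.02463 × 0.04753 = 1.171 × 10^-3 mol
n(I2) = n(S2O3^2-)/2 = 5.853 × 10^-4 mol
From the 1:3 ratio, n(BrO3^-) in the aliquot = 1/3 × 5.853 × 10^-4 = 1.951 × 10^-4 mol
[BrO3^-] = 1.951 × 10^-4 / 0.009825 = 0.01986 mol/L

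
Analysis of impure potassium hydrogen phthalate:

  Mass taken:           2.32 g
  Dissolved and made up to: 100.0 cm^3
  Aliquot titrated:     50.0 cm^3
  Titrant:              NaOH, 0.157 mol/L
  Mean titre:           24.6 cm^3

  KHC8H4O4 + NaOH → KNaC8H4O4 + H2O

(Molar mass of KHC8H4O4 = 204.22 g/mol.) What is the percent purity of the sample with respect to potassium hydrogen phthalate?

68.0 %

n(NaOH) per titration = 0.0246 × 0.157 = 3.86 × 10^-3 mol
n(KHC8H4O4) in each aliquot = 3.86 × 10^-3 mol (1:1 ratio)
n(KHC8H4O4) in the whole flask = 3.86 × 10^-3 × 100.0/50.0 = 7.72 × 10^-3 mol
mass of KHC8H4O4 = 7.72 × 10^-3 × 204.22 = 1.58 g
% KHC8H4O4 = 1.58 / 2.32 × 100 = 68.0 %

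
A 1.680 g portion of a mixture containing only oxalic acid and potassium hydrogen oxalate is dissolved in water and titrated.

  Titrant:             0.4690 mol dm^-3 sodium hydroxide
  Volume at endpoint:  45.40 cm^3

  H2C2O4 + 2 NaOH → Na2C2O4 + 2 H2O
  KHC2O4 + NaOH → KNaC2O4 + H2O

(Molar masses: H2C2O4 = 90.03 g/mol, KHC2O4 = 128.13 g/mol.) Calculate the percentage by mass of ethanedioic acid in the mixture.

n(NaOH) = 0.04540 × 0.4690 = 0.02129 mol
Let x = n(H2C2O4), y = n(KHC2O4).
Titrant: 2x + 1y = 0.02129;  mass: 90.03x + 128.13y = 1.680
Solving, x = 6.306 × 10^-3 mol, y = 8.681 × 10^-3 mol
mass of H2C2O4 = 6.306 × 10^-3 × 90.03 = 0.5677 g
% H2C2O4 = 0.5677 / 1.680 × 100 = 33.79 %

33.79 %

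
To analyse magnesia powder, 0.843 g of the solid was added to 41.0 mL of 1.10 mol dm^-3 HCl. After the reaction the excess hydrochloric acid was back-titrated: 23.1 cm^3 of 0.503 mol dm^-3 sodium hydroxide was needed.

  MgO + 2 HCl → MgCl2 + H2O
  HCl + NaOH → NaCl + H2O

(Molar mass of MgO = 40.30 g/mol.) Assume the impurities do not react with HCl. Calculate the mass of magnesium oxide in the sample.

0.675 g

n(HCl) added = 0.0410 × 1.10 = 0.0451 mol
n(NaOH) used in back-titration = 0.0231 × 0.503 = 0.0116 mol
n(HCl) left over = 0.0116 mol (1:1 ratio)
n(HCl) consumed by analyte = 0.0451 − 0.0116 = 0.0335 mol
From the 1:2 ratio, n(MgO) = 1/2 × 0.0335 = 0.0167 mol
mass of MgO = 0.0167 × 40.30 = 0.675 g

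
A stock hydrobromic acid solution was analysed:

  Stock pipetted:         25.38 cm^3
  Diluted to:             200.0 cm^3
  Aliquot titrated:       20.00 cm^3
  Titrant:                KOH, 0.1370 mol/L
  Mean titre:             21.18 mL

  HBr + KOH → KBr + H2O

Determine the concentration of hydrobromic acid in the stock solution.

1.143 mol/L

n(KOH) = 0.02118 × 0.1370 = 2.902 × 10^-3 mol
n(HBr) in the aliquot = 2.902 × 10^-3 mol (1:1 ratio)
[HBr]_dilute = 2.902 × 10^-3 / 0.02000 = 0.1451 mol/L
Dilution factor = 200.0 / 25.38 = 7.880
[HBr]_stock = 0.1451 × 7.880 = 1.143 mol/L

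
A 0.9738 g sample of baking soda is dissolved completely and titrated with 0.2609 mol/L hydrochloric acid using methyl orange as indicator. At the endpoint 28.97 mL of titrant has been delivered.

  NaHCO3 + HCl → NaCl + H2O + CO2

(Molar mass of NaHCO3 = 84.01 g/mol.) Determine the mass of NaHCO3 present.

n(HCl) = 0.02897 L × 0.2609 mol/L = 7.558 × 10^-3 mol
n(NaHCO3) = 7.558 × 10^-3 mol (1:1 ratio)
mass of NaHCO3 = 7.558 × 10^-3 × 84.01 g/mol = 0.6350 g

0.6350 g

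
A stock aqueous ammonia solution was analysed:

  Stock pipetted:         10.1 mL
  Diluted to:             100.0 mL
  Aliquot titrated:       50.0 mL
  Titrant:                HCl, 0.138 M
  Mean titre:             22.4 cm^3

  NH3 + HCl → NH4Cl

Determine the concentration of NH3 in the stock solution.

0.612 M

n(HCl) = 0.0224 × 0.138 = 3.09 × 10^-3 mol
n(NH3) in the aliquot = 3.09 × 10^-3 mol (1:1 ratio)
[NH3]_dilute = 3.09 × 10^-3 / 0.0500 = 0.0618 mol/L
Dilution factor = 100.0 / 10.1 = 9.901
[NH3]_stock = 0.0618 × 9.901 = 0.612 mol/L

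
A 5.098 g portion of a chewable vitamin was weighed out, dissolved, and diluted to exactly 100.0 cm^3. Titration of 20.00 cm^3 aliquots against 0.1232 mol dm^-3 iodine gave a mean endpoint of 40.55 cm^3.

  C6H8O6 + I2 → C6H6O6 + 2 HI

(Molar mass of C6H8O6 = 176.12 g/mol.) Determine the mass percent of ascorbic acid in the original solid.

n(I2) per titration = 0.04055 × 0.1232 = 4.996 × 10^-3 mol
n(C6H8O6) in each aliquot = 4.996 × 10^-3 mol (1:1 ratio)
n(C6H8O6) in the whole flask = 4.996 × 10^-3 × 100.0/20.00 = 0.02498 mol
mass of C6H8O6 = 0.02498 × 176.12 = 4.399 g
% C6H8O6 = 4.399 / 5.098 × 100 = 86.29 %

86.29 %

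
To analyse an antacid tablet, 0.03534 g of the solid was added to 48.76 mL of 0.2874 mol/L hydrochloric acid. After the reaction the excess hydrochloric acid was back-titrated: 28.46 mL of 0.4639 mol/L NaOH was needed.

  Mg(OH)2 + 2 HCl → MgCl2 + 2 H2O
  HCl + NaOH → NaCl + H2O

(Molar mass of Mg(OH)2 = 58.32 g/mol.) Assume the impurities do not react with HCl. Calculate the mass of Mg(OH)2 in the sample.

0.02365 g

n(HCl) added = 0.04876 × 0.2874 = 0.01401 mol
n(NaOH) used in back-titration = 0.02846 × 0.4639 = 0.01320 mol
n(HCl) left over = 0.01320 mol (1:1 ratio)
n(HCl) consumed by analyte = 0.01401 − 0.01320 = 8.110 × 10^-4 mol
From the 1:2 ratio, n(Mg(OH)2) = 1/2 × 8.110 × 10^-4 = 4.055 × 10^-4 mol
mass of Mg(OH)2 = 4.055 × 10^-4 × 58.32 = 0.02365 g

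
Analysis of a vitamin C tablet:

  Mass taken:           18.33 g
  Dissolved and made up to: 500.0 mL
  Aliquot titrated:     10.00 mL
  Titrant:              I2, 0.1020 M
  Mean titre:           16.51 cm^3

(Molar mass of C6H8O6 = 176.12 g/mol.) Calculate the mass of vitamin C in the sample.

C6H8O6 + I2 → C6H6O6 + 2 HI
n(I2) per titration = 0.01651 × 0.1020 = 1.684 × 10^-3 mol
n(C6H8O6) in each aliquot = 1.684 × 10^-3 mol (1:1 ratio)
n(C6H8O6) in the whole flask = 1.684 × 10^-3 × 500.0/10.00 = 0.08420 mol
mass of C6H8O6 = 0.08420 × 176.12 = 14.83 g

14.83 g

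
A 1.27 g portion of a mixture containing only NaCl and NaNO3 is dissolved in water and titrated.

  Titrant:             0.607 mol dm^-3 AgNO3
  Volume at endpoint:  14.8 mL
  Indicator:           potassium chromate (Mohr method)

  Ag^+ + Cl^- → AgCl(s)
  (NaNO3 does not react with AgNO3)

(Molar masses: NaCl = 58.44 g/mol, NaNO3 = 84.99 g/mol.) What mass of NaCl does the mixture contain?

0.525 g

n(AgNO3) = 0.0148 × 0.607 = 8.98 × 10^-3 mol
Let x = n(NaCl), y = n(NaNO3).
Titrant: 1x = 8.98 × 10^-3;  mass: 58.44x + 84.99y = 1.27
Solving, x = 8.98 × 10^-3 mol, y = 8.77 × 10^-3 mol
mass of NaCl = 8.98 × 10^-3 × 58.44 = 0.525 g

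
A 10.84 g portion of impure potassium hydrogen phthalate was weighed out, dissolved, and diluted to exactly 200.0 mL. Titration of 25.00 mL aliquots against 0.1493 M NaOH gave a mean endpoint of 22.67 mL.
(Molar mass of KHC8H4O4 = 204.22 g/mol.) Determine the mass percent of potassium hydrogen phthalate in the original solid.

51.01 %

KHC8H4O4 + NaOH → KNaC8H4O4 + H2O
n(NaOH) per titration = 0.02267 × 0.1493 = 3.385 × 10^-3 mol
n(KHC8H4O4) in each aliquot = 3.385 × 10^-3 mol (1:1 ratio)
n(KHC8H4O4) in the whole flask = 3.385 × 10^-3 × 200.0/25.00 = 0.02708 mol
mass of KHC8H4O4 = 0.02708 × 204.22 = 5.530 g
% KHC8H4O4 = 5.530 / 10.84 × 100 = 51.01 %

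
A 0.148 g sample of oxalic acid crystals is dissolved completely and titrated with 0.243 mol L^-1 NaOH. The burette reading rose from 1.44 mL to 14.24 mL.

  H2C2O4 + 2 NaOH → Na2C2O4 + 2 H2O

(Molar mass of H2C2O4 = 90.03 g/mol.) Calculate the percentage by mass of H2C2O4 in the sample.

n(NaOH) = 0.0128 L × 0.243 mol/L = 3.11 × 10^-3 mol
From the 1:2 ratio, n(H2C2O4) = 1/2 × 3.11 × 10^-3 = 1.56 × 10^-3 mol
mass of H2C2O4 = 1.56 × 10^-3 × 90.03 g/mol = 0.140 g
% H2C2O4 = 0.140 / 0.148 × 100 = 94.6 %

94.6 %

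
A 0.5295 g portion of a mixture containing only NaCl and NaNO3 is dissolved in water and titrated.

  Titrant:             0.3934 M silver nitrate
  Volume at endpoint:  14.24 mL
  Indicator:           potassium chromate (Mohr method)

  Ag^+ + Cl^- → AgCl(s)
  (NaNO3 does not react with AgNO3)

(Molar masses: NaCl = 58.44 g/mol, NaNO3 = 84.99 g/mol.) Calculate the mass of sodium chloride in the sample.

n(AgNO3) = 0.01424 × 0.3934 = 5.602 × 10^-3 mol
Let x = n(NaCl), y = n(NaNO3).
Titrant: 1x = 5.602 × 10^-3;  mass: 58.44x + 84.99y = 0.5295
Solving, x = 5.602 × 10^-3 mol, y = 2.378 × 10^-3 mol
mass of NaCl = 5.602 × 10^-3 × 58.44 = 0.3274 g

0.3274 g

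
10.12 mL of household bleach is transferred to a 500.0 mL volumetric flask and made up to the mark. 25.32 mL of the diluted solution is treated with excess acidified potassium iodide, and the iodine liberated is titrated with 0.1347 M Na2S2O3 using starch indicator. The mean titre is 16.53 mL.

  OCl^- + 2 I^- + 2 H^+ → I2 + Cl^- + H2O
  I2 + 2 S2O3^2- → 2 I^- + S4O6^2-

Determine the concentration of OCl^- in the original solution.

n(S2O3^2-) = 0.01653 × 0.1347 = 2.227 × 10^-3 mol
n(I2) = n(S2O3^2-)/2 = 1.113 × 10^-3 mol
n(OCl^-) in the aliquot = 1.113 × 10^-3 mol (1:1 ratio)
[OCl^-]_dilute = 1.113 × 10^-3 / 0.02532 = 0.04397 mol/L
[OCl^-]_original = 0.04397 × 500.0/10.12 = 2.172 mol/L

2.172 M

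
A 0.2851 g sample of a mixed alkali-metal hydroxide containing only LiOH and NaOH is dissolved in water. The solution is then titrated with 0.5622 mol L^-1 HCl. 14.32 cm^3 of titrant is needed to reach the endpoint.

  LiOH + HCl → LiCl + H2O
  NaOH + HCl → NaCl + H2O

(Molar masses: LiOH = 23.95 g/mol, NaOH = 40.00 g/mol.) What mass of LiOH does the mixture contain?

n(HCl) = 0.01432 × 0.5622 = 8.051 × 10^-3 mol
Let x = n(LiOH), y = n(NaOH).
Titrant: 1x + 1y = 8.051 × 10^-3;  mass: 23.95x + 40.00y = 0.2851
Solving, x = 2.301 × 10^-3 mol, y = 5.750 × 10^-3 mol
mass of LiOH = 2.301 × 10^-3 × 23.95 = 0.05510 g

0.05510 g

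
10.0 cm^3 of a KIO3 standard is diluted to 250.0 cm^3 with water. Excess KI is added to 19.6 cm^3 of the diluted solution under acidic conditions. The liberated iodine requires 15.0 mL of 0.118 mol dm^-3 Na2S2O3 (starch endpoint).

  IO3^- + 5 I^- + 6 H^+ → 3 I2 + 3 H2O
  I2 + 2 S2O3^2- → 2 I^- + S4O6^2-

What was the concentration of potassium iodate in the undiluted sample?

0.376 mol/L

n(S2O3^2-) = 0.0150 × 0.118 = 1.77 × 10^-3 mol
n(I2) = n(S2O3^2-)/2 = 8.85 × 10^-4 mol
From the 1:3 ratio, n(IO3^-) in the aliquot = 1/3 × 8.85 × 10^-4 = 2.95 × 10^-4 mol
[IO3^-]_dilute = 2.95 × 10^-4 / 0.0196 = 0.0151 mol/L
[IO3^-]_original = 0.0151 × 250.0/10.0 = 0.376 mol/L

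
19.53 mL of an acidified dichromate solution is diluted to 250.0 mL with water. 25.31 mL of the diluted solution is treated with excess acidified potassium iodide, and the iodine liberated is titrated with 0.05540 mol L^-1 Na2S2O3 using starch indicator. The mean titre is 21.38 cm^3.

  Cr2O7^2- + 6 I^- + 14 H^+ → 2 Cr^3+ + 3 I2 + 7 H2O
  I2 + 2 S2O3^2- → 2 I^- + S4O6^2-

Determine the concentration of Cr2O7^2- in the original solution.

n(S2O3^2-) = 0.02138 × 0.05540 = 1.184 × 10^-3 mol
n(I2) = n(S2O3^2-)/2 = 5.922 × 10^-4 mol
From the 1:3 ratio, n(Cr2O7^2-) in the aliquot = 1/3 × 5.922 × 10^-4 = 1.974 × 10^-4 mol
[Cr2O7^2-]_dilute = 1.974 × 10^-4 / 0.02531 = 0.007800 mol/L
[Cr2O7^2-]_original = 0.007800 × 250.0/19.53 = 0.09984 mol/L

0.09984 mol/L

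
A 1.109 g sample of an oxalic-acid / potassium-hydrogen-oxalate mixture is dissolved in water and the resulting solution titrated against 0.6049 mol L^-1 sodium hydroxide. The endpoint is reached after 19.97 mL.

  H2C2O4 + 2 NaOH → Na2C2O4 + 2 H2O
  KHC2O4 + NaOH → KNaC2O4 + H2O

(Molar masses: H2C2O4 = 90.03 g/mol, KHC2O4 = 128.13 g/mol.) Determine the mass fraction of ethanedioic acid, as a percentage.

n(NaOH) = 0.01997 × 0.6049 = 0.01208 mol
Let x = n(H2C2O4), y = n(KHC2O4).
Titrant: 2x + 1y = 0.01208;  mass: 90.03x + 128.13y = 1.109
Solving, x = 2.640 × 10^-3 mol, y = 6.801 × 10^-3 mol
mass of H2C2O4 = 2.640 × 10^-3 × 90.03 = 0.2376 g
% H2C2O4 = 0.2376 / 1.109 × 100 = 21.43 %

21.43 %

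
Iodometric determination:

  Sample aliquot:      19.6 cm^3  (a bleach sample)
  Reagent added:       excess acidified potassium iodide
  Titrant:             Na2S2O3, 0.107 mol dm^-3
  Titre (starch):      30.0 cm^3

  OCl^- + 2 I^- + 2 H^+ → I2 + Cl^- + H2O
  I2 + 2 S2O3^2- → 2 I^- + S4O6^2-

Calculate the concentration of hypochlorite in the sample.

n(S2O3^2-) = 0.0300 × 0.107 = 3.21 × 10^-3 mol
n(I2) = n(S2O3^2-)/2 = 1.60 × 10^-3 mol
n(OCl^-) in the aliquot = 1.60 × 10^-3 mol (1:1 ratio)
[OCl^-] = 1.60 × 10^-3 / 0.0196 = 0.0819 mol/L

0.0819 mol/L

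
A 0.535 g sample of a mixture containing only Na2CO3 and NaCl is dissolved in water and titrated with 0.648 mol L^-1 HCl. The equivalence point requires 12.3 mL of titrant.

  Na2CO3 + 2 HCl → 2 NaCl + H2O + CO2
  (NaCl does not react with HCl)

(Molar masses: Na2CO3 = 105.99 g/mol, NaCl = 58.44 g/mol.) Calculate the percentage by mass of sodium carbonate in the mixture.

79.0 %

n(HCl) = 0.0123 × 0.648 = 7.97 × 10^-3 mol
Let x = n(Na2CO3), y = n(NaCl).
Titrant: 2x = 7.97 × 10^-3;  mass: 105.99x + 58.44y = 0.535
Solving, x = 3.99 × 10^-3 mol, y = 1.93 × 10^-3 mol
mass of Na2CO3 = 3.99 × 10^-3 × 105.99 = 0.422 g
% Na2CO3 = 0.422 / 0.535 × 100 = 79.0 %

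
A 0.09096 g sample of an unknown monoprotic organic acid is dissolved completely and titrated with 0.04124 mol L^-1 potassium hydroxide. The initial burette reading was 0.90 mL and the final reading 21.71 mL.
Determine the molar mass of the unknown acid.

106.0 g/mol

n(KOH) = 0.02081 L × 0.04124 mol/L = 8.582 × 10^-4 mol
n(HA) = 8.582 × 10^-4 mol (1:1 ratio)
M = m / n = 0.09096 g / 8.582 × 10^-4 mol = 106.0 g/mol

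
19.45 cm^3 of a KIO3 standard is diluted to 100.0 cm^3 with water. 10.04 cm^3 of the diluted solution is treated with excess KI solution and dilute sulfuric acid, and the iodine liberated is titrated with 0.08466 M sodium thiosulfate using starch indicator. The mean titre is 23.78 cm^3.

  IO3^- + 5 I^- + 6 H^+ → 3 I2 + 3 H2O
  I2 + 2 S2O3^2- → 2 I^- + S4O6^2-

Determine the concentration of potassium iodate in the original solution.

0.1718 M

n(S2O3^2-) = 0.02378 × 0.08466 = 2.013 × 10^-3 mol
n(I2) = n(S2O3^2-)/2 = 1.007 × 10^-3 mol
From the 1:3 ratio, n(IO3^-) in the aliquot = 1/3 × 1.007 × 10^-3 = 3.355 × 10^-4 mol
[IO3^-]_dilute = 3.355 × 10^-4 / 0.01004 = 0.03342 mol/L
[IO3^-]_original = 0.03342 × 100.0/19.45 = 0.1718 mol/L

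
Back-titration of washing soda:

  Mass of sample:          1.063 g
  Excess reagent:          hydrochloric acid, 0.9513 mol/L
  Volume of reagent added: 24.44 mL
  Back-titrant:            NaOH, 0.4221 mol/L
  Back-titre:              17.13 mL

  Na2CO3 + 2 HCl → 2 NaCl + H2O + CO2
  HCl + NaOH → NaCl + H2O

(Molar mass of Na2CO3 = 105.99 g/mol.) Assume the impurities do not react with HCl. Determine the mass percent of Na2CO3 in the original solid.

n(HCl) added = 0.02444 × 0.9513 = 0.02325 mol
n(NaOH) used in back-titration = 0.01713 × 0.4221 = 7.231 × 10^-3 mol
n(HCl) left over = 7.231 × 10^-3 mol (1:1 ratio)
n(HCl) consumed by analyte = 0.02325 − 7.231 × 10^-3 = 0.01602 mol
From the 1:2 ratio, n(Na2CO3) = 1/2 × 0.01602 = 8.010 × 10^-3 mol
mass of Na2CO3 = 8.010 × 10^-3 × 105.99 = 0.8489 g
% Na2CO3 = 0.8489 / 1.063 × 100 = 79.86 %

79.86 %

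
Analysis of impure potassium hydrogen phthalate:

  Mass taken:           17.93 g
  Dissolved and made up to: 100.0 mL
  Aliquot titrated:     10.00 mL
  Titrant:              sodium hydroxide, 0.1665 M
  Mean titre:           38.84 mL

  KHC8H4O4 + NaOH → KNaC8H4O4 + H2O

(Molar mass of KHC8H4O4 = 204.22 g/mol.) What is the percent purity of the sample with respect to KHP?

n(NaOH) per titration = 0.03884 × 0.1665 = 6.467 × 10^-3 mol
n(KHC8H4O4) in each aliquot = 6.467 × 10^-3 mol (1:1 ratio)
n(KHC8H4O4) in the whole flask = 6.467 × 10^-3 × 100.0/10.00 = 0.06467 mol
mass of KHC8H4O4 = 0.06467 × 204.22 = 13.21 g
% KHC8H4O4 = 13.21 / 17.93 × 100 = 73.66 %

73.66 %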